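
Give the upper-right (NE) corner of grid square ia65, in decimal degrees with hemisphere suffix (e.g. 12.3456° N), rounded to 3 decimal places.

Field I=8, A=0: +8·20° lon, +0·10° lat → SW at lon -20°, lat -90°.
Square 6, 5: +6·2° lon, +5·1° lat → SW at lon -8°, lat -85°.
Cell spans 2° lon × 1° lat. NE corner is SW corner plus one full cell.
latitude 84.000° S, longitude 6.000° W.

84.000° S, 6.000° W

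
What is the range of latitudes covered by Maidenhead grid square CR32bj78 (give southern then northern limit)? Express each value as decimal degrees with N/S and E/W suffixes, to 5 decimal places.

82.40833° N, 82.41250° N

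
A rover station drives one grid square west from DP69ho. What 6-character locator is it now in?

DP69go

Longitude subsquare h = 7; −1 → 6 = g.
The latitude characters are unchanged.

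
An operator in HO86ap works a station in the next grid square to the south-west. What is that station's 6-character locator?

HO76xo

Longitude subsquare a = 0; −1 → -1, wraps to 23 = x, carry into square.
Longitude square 8; −1 → 7.
Latitude subsquare p = 15; −1 → 14 = o.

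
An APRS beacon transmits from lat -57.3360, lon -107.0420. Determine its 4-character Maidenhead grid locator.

DD62

Add 180° to longitude and 90° to latitude: 72.96, 32.66.
Field: 72.96/20 → 3 → D, 32.66/10 → 3 → D; chars DD.
Square: 12.96/2 → 6, 2.66/1 → 2; chars 62.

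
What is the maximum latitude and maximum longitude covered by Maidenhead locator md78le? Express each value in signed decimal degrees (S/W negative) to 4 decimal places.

-51.7917, 75.0000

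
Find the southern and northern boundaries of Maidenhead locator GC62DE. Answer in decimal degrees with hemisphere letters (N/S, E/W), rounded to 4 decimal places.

Field G=6, C=2: +6·20° lon, +2·10° lat → SW at lon -60°, lat -70°.
Square 6, 2: +6·2° lon, +2·1° lat → SW at lon -48°, lat -68°.
Subsquare d=3, e=4: +3·0.0833333° lon, +4·0.0416667° lat → SW at lon -47.75°, lat -67.8333°.
Cell spans 0.0833333° lon × 0.0416667° lat.
south 67.8333° S, north 67.7917° S.

67.8333° S, 67.7917° S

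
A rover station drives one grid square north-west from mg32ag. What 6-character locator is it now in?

Longitude subsquare a = 0; −1 → -1, wraps to 23 = x, carry into square.
Longitude square 3; −1 → 2.
Latitude subsquare g = 6; +1 → 7 = h.

MG22xh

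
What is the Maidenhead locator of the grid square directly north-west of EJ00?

DJ91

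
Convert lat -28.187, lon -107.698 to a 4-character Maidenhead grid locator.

DG61

Add 180° to longitude and 90° to latitude: 72.30, 61.81.
Field: lon ⌊72.30/20⌋ = 3 → D; lat ⌊61.81/10⌋ = 6 → G.
Square: lon ⌊12.30/2⌋ = 6; lat ⌊1.81/1⌋ = 1.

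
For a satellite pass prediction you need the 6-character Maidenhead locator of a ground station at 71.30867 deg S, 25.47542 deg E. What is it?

KB28rq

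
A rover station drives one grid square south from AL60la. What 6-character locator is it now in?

AK69lx

Latitude subsquare a = 0; −1 → -1, wraps to 23 = x, carry into square.
Latitude square 0; −1 → -1, wraps to 9, carry into field.
Latitude field L = 11; −1 → 10 = K.
The longitude characters are unchanged.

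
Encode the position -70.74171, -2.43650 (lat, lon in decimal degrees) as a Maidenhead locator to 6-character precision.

Offset from 180°W / 90°S: lon 177.5635°, lat 19.2583°.
Field: lon ⌊177.5635/20⌋ = 8 → I; lat ⌊19.2583/10⌋ = 1 → B.
Square: lon ⌊17.5635/2⌋ = 8; lat ⌊9.2583/1⌋ = 9.
Subsquare: lon ⌊1.5635/0.0833333⌋ = 18 → s; lat ⌊0.2583/0.0416667⌋ = 6 → g.

IB89sg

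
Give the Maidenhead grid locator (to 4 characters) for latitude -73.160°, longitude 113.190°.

OB66

Offset from 180°W / 90°S: lon 293.19°, lat 16.84°.
Field: lon ⌊293.19/20⌋ = 14 → O; lat ⌊16.84/10⌋ = 1 → B.
Square: lon ⌊13.19/2⌋ = 6; lat ⌊6.84/1⌋ = 6.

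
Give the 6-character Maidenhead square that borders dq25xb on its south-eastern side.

Longitude subsquare x = 23; +1 → 24, wraps to 0 = a, carry into square.
Longitude square 2; +1 → 3.
Latitude subsquare b = 1; −1 → 0 = a.

DQ35aa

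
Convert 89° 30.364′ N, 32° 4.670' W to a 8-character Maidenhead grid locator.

Offset from 180°W / 90°S: lon 147.92217°, lat 179.50607°.
Field (20°×10°, letters A–R): 147.92217/20 → 7 → H, 179.50607/10 → 17 → R; chars HR.
Square (2°×1°, digits 0–9): 7.92217/2 → 3, 9.50607/1 → 9; chars 39.
Subsquare (5′×2.5′, letters a–x): 1.92217/0.0833333 → 23 → x, 0.50607/0.0416667 → 12 → m; chars xm.
Extended square (30″×15″, digits 0–9): 0.00550/0.00833333 → 0, 0.00607/0.00416667 → 1; chars 01.

HR39xm01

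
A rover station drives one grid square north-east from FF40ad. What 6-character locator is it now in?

FF40be

Longitude subsquare a = 0; +1 → 1 = b.
Latitude subsquare d = 3; +1 → 4 = e.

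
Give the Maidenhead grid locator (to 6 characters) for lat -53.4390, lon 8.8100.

Shift to the Maidenhead origin (180°W, 90°S): lon 188.8100, lat 36.5610.
Field (20°×10°, letters A–R): lon ⌊188.8100/20⌋ = 9 → J; lat ⌊36.5610/10⌋ = 3 → D.
Square (2°×1°, digits 0–9): lon ⌊8.8100/2⌋ = 4; lat ⌊6.5610/1⌋ = 6.
Subsquare (5′×2.5′, letters a–x): lon ⌊0.8100/0.0833333⌋ = 9 → j; lat ⌊0.5610/0.0416667⌋ = 13 → n.

JD46jn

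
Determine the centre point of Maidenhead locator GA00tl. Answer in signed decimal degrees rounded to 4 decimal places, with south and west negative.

-89.5208, -58.3750

Field G=6, A=0: +6·20° lon, +0·10° lat → SW at lon -60°, lat -90°.
Square 0, 0: +0·2° lon, +0·1° lat → SW at lon -60°, lat -90°.
Subsquare t=19, l=11: +19·0.0833333° lon, +11·0.0416667° lat → SW at lon -58.4167°, lat -89.5417°.
Cell spans 0.0833333° lon × 0.0416667° lat. Centre is SW corner plus half of each.
latitude -89.5208, longitude -58.3750.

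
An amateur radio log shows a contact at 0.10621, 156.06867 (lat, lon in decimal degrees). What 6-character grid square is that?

QJ80ac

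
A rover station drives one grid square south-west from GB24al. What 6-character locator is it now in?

Longitude subsquare a = 0; −1 → -1, wraps to 23 = x, carry into square.
Longitude square 2; −1 → 1.
Latitude subsquare l = 11; −1 → 10 = k.

GB14xk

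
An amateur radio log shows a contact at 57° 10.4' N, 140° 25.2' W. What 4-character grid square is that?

BO97

Add 180° to longitude and 90° to latitude: 39.58, 147.17.
Field (20°×10°, letters A–R): 39.58/20 → 1 → B, 147.17/10 → 14 → O; chars BO.
Square (2°×1°, digits 0–9): 19.58/2 → 9, 7.17/1 → 7; chars 97.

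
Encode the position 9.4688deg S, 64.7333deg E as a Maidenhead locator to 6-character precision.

MI20im

Add 180° to longitude and 90° to latitude: 244.7333, 80.5312.
Field: lon ⌊244.7333/20⌋ = 12 → M; lat ⌊80.5312/10⌋ = 8 → I.
Square: lon ⌊4.7333/2⌋ = 2; lat ⌊0.5312/1⌋ = 0.
Subsquare: lon ⌊0.7333/0.0833333⌋ = 8 → i; lat ⌊0.5312/0.0416667⌋ = 12 → m.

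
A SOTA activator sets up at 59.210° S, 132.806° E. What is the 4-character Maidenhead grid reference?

PD60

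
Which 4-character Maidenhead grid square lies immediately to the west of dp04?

Longitude square 0; −1 → -1, wraps to 9, carry into field.
Longitude field D = 3; −1 → 2 = C.
The latitude characters are unchanged.

CP94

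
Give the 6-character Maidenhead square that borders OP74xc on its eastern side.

OP84ac

Longitude subsquare x = 23; +1 → 24, wraps to 0 = a, carry into square.
Longitude square 7; +1 → 8.
The latitude characters are unchanged.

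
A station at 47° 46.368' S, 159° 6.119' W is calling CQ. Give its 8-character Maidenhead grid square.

BE02kf74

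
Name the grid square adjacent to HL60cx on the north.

HL61ca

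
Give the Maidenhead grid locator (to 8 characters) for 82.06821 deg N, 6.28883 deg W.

IR62ub56

Shift to the Maidenhead origin (180°W, 90°S): lon 173.71117, lat 172.06821.
Field: lon ⌊173.71117/20⌋ = 8 → I; lat ⌊172.06821/10⌋ = 17 → R.
Square: lon ⌊13.71117/2⌋ = 6; lat ⌊2.06821/1⌋ = 2.
Subsquare: lon ⌊1.71117/0.0833333⌋ = 20 → u; lat ⌊0.06821/0.0416667⌋ = 1 → b.
Extended square: lon ⌊0.04450/0.00833333⌋ = 5; lat ⌊0.02654/0.00416667⌋ = 6.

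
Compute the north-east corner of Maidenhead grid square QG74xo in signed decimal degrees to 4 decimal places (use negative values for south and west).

Field Q=16, G=6: +16·20° lon, +6·10° lat → SW at lon 140°, lat -30°.
Square 7, 4: +7·2° lon, +4·1° lat → SW at lon 154°, lat -26°.
Subsquare x=23, o=14: +23·0.0833333° lon, +14·0.0416667° lat → SW at lon 155.917°, lat -25.4167°.
Cell spans 0.0833333° lon × 0.0416667° lat. NE corner is SW corner plus one full cell.
latitude -25.3750, longitude 156.0000.

-25.3750, 156.0000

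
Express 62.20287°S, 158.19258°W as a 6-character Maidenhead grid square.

BC07vt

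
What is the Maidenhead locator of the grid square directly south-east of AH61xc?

Longitude subsquare x = 23; +1 → 24, wraps to 0 = a, carry into square.
Longitude square 6; +1 → 7.
Latitude subsquare c = 2; −1 → 1 = b.

AH71ab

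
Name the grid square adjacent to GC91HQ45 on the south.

Latitude extended square 5; −1 → 4.
The longitude characters are unchanged.

GC91hq44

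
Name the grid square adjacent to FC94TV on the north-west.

Longitude subsquare t = 19; −1 → 18 = s.
Latitude subsquare v = 21; +1 → 22 = w.

FC94sw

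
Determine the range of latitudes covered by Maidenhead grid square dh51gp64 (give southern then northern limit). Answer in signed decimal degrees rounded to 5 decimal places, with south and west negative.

-18.35833, -18.35417

Field D=3, H=7: +3·20° lon, +7·10° lat → SW at lon -120°, lat -20°.
Square 5, 1: +5·2° lon, +1·1° lat → SW at lon -110°, lat -19°.
Subsquare g=6, p=15: +6·0.0833333° lon, +15·0.0416667° lat → SW at lon -109.5°, lat -18.375°.
Extended square 6, 4: +6·0.00833333° lon, +4·0.00416667° lat → SW at lon -109.45°, lat -18.3583°.
Cell spans 0.00833333° lon × 0.00416667° lat.
south -18.35833, north -18.35417.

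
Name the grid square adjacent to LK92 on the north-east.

MK03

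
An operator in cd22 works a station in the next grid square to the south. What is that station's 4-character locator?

CD21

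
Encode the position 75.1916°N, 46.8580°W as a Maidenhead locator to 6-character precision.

GQ65ne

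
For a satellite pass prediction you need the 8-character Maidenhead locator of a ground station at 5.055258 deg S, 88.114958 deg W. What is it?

Offset from 180°W / 90°S: lon 91.88504°, lat 84.94474°.
Field (20°×10°, letters A–R): lon ⌊91.88504/20⌋ = 4 → E; lat ⌊84.94474/10⌋ = 8 → I.
Square (2°×1°, digits 0–9): lon ⌊11.88504/2⌋ = 5; lat ⌊4.94474/1⌋ = 4.
Subsquare (5′×2.5′, letters a–x): lon ⌊1.88504/0.0833333⌋ = 22 → w; lat ⌊0.94474/0.0416667⌋ = 22 → w.
Extended square (30″×15″, digits 0–9): lon ⌊0.05171/0.00833333⌋ = 6; lat ⌊0.02808/0.00416667⌋ = 6.

EI54ww66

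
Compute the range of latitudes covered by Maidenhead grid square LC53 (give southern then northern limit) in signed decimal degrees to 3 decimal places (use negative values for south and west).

Field L=11, C=2: +11·20° lon, +2·10° lat → SW at lon 40°, lat -70°.
Square 5, 3: +5·2° lon, +3·1° lat → SW at lon 50°, lat -67°.
Cell spans 2° lon × 1° lat.
south -67.000, north -66.000.

-67.000, -66.000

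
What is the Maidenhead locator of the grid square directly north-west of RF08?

QF99

Longitude square 0; −1 → -1, wraps to 9, carry into field.
Longitude field R = 17; −1 → 16 = Q.
Latitude square 8; +1 → 9.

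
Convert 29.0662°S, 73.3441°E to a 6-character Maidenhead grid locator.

MG60qw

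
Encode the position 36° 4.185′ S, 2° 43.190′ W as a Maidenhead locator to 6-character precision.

Add 180° to longitude and 90° to latitude: 177.2802, 53.9303.
Field (20°×10°, letters A–R): 177.2802/20 → 8 → I, 53.9303/10 → 5 → F; chars IF.
Square (2°×1°, digits 0–9): 17.2802/2 → 8, 3.9303/1 → 3; chars 83.
Subsquare (5′×2.5′, letters a–x): 1.2802/0.0833333 → 15 → p, 0.9303/0.0416667 → 22 → w; chars pw.

IF83pw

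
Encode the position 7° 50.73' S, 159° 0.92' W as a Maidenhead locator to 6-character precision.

BI02ld

Add 180° to longitude and 90° to latitude: 20.9847, 82.1545.
Field: 20.9847/20 → 1 → B, 82.1545/10 → 8 → I; chars BI.
Square: 0.9847/2 → 0, 2.1545/1 → 2; chars 02.
Subsquare: 0.9847/0.0833333 → 11 → l, 0.1545/0.0416667 → 3 → d; chars ld.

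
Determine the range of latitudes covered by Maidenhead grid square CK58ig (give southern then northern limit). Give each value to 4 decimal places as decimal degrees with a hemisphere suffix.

Field C=2, K=10: +2·20° lon, +10·10° lat → SW at lon -140°, lat 10°.
Square 5, 8: +5·2° lon, +8·1° lat → SW at lon -130°, lat 18°.
Subsquare i=8, g=6: +8·0.0833333° lon, +6·0.0416667° lat → SW at lon -129.333°, lat 18.25°.
Cell spans 0.0833333° lon × 0.0416667° lat.
south 18.2500° N, north 18.2917° N.

18.2500° N, 18.2917° N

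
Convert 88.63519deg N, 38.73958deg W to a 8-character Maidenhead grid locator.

HR08pp12

Add 180° to longitude and 90° to latitude: 141.26042, 178.63519.
Field: 141.26042/20 → 7 → H, 178.63519/10 → 17 → R; chars HR.
Square: 1.26042/2 → 0, 8.63519/1 → 8; chars 08.
Subsquare: 1.26042/0.0833333 → 15 → p, 0.63519/0.0416667 → 15 → p; chars pp.
Extended square: 0.01042/0.00833333 → 1, 0.01019/0.00416667 → 2; chars 12.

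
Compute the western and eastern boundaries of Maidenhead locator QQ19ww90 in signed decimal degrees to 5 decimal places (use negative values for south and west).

Field Q=16, Q=16: +16·20° lon, +16·10° lat → SW at lon 140°, lat 70°.
Square 1, 9: +1·2° lon, +9·1° lat → SW at lon 142°, lat 79°.
Subsquare w=22, w=22: +22·0.0833333° lon, +22·0.0416667° lat → SW at lon 143.833°, lat 79.9167°.
Extended square 9, 0: +9·0.00833333° lon, +0·0.00416667° lat → SW at lon 143.908°, lat 79.9167°.
Cell spans 0.00833333° lon × 0.00416667° lat.
west 143.90833, east 143.91667.

143.90833, 143.91667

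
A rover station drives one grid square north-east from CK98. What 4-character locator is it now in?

Longitude square 9; +1 → 10, wraps to 0, carry into field.
Longitude field C = 2; +1 → 3 = D.
Latitude square 8; +1 → 9.

DK09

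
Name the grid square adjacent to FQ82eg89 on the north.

FQ82eh80

Latitude extended square 9; +1 → 10, wraps to 0, carry into subsquare.
Latitude subsquare g = 6; +1 → 7 = h.
The longitude characters are unchanged.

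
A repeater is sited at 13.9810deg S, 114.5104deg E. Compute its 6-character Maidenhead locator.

Shift to the Maidenhead origin (180°W, 90°S): lon 294.5104, lat 76.0190.
Field: lon ⌊294.5104/20⌋ = 14 → O; lat ⌊76.0190/10⌋ = 7 → H.
Square: lon ⌊14.5104/2⌋ = 7; lat ⌊6.0190/1⌋ = 6.
Subsquare: lon ⌊0.5104/0.0833333⌋ = 6 → g; lat ⌊0.0190/0.0416667⌋ = 0 → a.

OH76ga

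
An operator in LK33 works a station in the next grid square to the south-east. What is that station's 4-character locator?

LK42

Longitude square 3; +1 → 4.
Latitude square 3; −1 → 2.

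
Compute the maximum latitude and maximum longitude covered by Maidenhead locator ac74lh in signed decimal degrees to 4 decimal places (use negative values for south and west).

-65.6667, -165.0000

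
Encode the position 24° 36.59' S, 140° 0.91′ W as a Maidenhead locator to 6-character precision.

Shift to the Maidenhead origin (180°W, 90°S): lon 39.9848, lat 65.3902.
Field: lon ⌊39.9848/20⌋ = 1 → B; lat ⌊65.3902/10⌋ = 6 → G.
Square: lon ⌊19.9848/2⌋ = 9; lat ⌊5.3902/1⌋ = 5.
Subsquare: lon ⌊1.9848/0.0833333⌋ = 23 → x; lat ⌊0.3902/0.0416667⌋ = 9 → j.

BG95xj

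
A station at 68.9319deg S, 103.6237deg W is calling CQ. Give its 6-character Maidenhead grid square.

DC81eb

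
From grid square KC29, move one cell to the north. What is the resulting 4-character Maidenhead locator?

Latitude square 9; +1 → 10, wraps to 0, carry into field.
Latitude field C = 2; +1 → 3 = D.
The longitude characters are unchanged.

KD20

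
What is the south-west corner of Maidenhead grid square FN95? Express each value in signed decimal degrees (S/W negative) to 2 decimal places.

45.00, -62.00

Field F=5, N=13: +5·20° lon, +13·10° lat → SW at lon -80°, lat 40°.
Square 9, 5: +9·2° lon, +5·1° lat → SW at lon -62°, lat 45°.
latitude 45.00, longitude -62.00.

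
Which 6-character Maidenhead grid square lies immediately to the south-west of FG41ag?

FG31xf

Longitude subsquare a = 0; −1 → -1, wraps to 23 = x, carry into square.
Longitude square 4; −1 → 3.
Latitude subsquare g = 6; −1 → 5 = f.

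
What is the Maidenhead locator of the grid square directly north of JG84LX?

JG85la

Latitude subsquare x = 23; +1 → 24, wraps to 0 = a, carry into square.
Latitude square 4; +1 → 5.
The longitude characters are unchanged.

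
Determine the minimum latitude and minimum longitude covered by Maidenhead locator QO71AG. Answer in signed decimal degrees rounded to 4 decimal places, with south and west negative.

51.2500, 154.0000

Field Q=16, O=14: +16·20° lon, +14·10° lat → SW at lon 140°, lat 50°.
Square 7, 1: +7·2° lon, +1·1° lat → SW at lon 154°, lat 51°.
Subsquare a=0, g=6: +0·0.0833333° lon, +6·0.0416667° lat → SW at lon 154°, lat 51.25°.
latitude 51.2500, longitude 154.0000.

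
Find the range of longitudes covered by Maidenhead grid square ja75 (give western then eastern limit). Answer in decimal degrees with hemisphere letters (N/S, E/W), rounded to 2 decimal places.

Field J=9, A=0: +9·20° lon, +0·10° lat → SW at lon 0°, lat -90°.
Square 7, 5: +7·2° lon, +5·1° lat → SW at lon 14°, lat -85°.
Cell spans 2° lon × 1° lat.
west 14.00° E, east 16.00° E.

14.00° E, 16.00° E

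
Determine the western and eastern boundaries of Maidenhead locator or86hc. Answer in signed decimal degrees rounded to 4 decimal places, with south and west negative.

116.5833, 116.6667

Field O=14, R=17: +14·20° lon, +17·10° lat → SW at lon 100°, lat 80°.
Square 8, 6: +8·2° lon, +6·1° lat → SW at lon 116°, lat 86°.
Subsquare h=7, c=2: +7·0.0833333° lon, +2·0.0416667° lat → SW at lon 116.583°, lat 86.0833°.
Cell spans 0.0833333° lon × 0.0416667° lat.
west 116.5833, east 116.6667.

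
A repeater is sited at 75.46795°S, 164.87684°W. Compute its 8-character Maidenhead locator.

Shift to the Maidenhead origin (180°W, 90°S): lon 15.12316, lat 14.53205.
Field: 15.12316/20 → 0 → A, 14.53205/10 → 1 → B; chars AB.
Square: 15.12316/2 → 7, 4.53205/1 → 4; chars 74.
Subsquare: 1.12316/0.0833333 → 13 → n, 0.53205/0.0416667 → 12 → m; chars nm.
Extended square: 0.03983/0.00833333 → 4, 0.03205/0.00416667 → 7; chars 47.

AB74nm47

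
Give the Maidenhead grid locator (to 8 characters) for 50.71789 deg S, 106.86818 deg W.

DD69ng57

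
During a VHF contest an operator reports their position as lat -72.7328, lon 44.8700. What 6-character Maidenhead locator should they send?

Shift to the Maidenhead origin (180°W, 90°S): lon 224.8700, lat 17.2672.
Field: 224.8700/20 → 11 → L, 17.2672/10 → 1 → B; chars LB.
Square: 4.8700/2 → 2, 7.2672/1 → 7; chars 27.
Subsquare: 0.8700/0.0833333 → 10 → k, 0.2672/0.0416667 → 6 → g; chars kg.

LB27kg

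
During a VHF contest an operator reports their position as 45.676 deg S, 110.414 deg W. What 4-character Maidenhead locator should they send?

Offset from 180°W / 90°S: lon 69.59°, lat 44.32°.
Field: lon ⌊69.59/20⌋ = 3 → D; lat ⌊44.32/10⌋ = 4 → E.
Square: lon ⌊9.59/2⌋ = 4; lat ⌊4.32/1⌋ = 4.

DE44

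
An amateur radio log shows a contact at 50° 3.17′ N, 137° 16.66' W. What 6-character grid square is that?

CO10ib

Shift to the Maidenhead origin (180°W, 90°S): lon 42.7223, lat 140.0528.
Field: lon ⌊42.7223/20⌋ = 2 → C; lat ⌊140.0528/10⌋ = 14 → O.
Square: lon ⌊2.7223/2⌋ = 1; lat ⌊0.0528/1⌋ = 0.
Subsquare: lon ⌊0.7223/0.0833333⌋ = 8 → i; lat ⌊0.0528/0.0416667⌋ = 1 → b.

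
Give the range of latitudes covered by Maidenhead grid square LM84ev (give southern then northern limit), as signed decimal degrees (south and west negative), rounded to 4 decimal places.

Field L=11, M=12: +11·20° lon, +12·10° lat → SW at lon 40°, lat 30°.
Square 8, 4: +8·2° lon, +4·1° lat → SW at lon 56°, lat 34°.
Subsquare e=4, v=21: +4·0.0833333° lon, +21·0.0416667° lat → SW at lon 56.3333°, lat 34.875°.
Cell spans 0.0833333° lon × 0.0416667° lat.
south 34.8750, north 34.9167.

34.8750, 34.9167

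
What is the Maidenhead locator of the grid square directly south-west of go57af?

GO47xe

Longitude subsquare a = 0; −1 → -1, wraps to 23 = x, carry into square.
Longitude square 5; −1 → 4.
Latitude subsquare f = 5; −1 → 4 = e.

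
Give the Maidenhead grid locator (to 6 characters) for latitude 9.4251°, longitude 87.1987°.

NJ39ok

Offset from 180°W / 90°S: lon 267.1987°, lat 99.4251°.
Field: lon ⌊267.1987/20⌋ = 13 → N; lat ⌊99.4251/10⌋ = 9 → J.
Square: lon ⌊7.1987/2⌋ = 3; lat ⌊9.4251/1⌋ = 9.
Subsquare: lon ⌊1.1987/0.0833333⌋ = 14 → o; lat ⌊0.4251/0.0416667⌋ = 10 → k.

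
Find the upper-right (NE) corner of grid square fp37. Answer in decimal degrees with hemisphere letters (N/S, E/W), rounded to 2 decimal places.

Field F=5, P=15: +5·20° lon, +15·10° lat → SW at lon -80°, lat 60°.
Square 3, 7: +3·2° lon, +7·1° lat → SW at lon -74°, lat 67°.
Cell spans 2° lon × 1° lat. NE corner is SW corner plus one full cell.
latitude 68.00° N, longitude 72.00° W.

68.00° N, 72.00° W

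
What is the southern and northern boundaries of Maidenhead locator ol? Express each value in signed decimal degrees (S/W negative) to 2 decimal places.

20.00, 30.00

Field O=14, L=11: +14·20° lon, +11·10° lat → SW at lon 100°, lat 20°.
Cell spans 20° lon × 10° lat.
south 20.00, north 30.00.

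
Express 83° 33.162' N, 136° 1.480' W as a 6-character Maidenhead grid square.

Add 180° to longitude and 90° to latitude: 43.9753, 173.5527.
Field (20°×10°, letters A–R): 43.9753/20 → 2 → C, 173.5527/10 → 17 → R; chars CR.
Square (2°×1°, digits 0–9): 3.9753/2 → 1, 3.5527/1 → 3; chars 13.
Subsquare (5′×2.5′, letters a–x): 1.9753/0.0833333 → 23 → x, 0.5527/0.0416667 → 13 → n; chars xn.

CR13xn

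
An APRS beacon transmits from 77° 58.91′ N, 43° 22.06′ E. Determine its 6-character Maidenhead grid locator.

Offset from 180°W / 90°S: lon 223.3677°, lat 167.9818°.
Field: lon ⌊223.3677/20⌋ = 11 → L; lat ⌊167.9818/10⌋ = 16 → Q.
Square: lon ⌊3.3677/2⌋ = 1; lat ⌊7.9818/1⌋ = 7.
Subsquare: lon ⌊1.3677/0.0833333⌋ = 16 → q; lat ⌊0.9818/0.0416667⌋ = 23 → x.

LQ17qx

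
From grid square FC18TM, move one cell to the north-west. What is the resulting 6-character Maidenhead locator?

Longitude subsquare t = 19; −1 → 18 = s.
Latitude subsquare m = 12; +1 → 13 = n.

FC18sn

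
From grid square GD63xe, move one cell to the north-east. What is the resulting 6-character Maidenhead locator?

GD73af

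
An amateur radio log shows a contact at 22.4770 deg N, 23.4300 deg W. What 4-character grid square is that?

Shift to the Maidenhead origin (180°W, 90°S): lon 156.57, lat 112.48.
Field: lon ⌊156.57/20⌋ = 7 → H; lat ⌊112.48/10⌋ = 11 → L.
Square: lon ⌊16.57/2⌋ = 8; lat ⌊2.48/1⌋ = 2.

HL82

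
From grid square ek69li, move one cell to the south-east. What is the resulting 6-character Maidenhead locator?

EK69mh

Longitude subsquare l = 11; +1 → 12 = m.
Latitude subsquare i = 8; −1 → 7 = h.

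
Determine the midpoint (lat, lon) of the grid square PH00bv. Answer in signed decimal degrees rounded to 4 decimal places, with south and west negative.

-19.1042, 120.1250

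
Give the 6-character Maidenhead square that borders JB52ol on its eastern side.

JB52pl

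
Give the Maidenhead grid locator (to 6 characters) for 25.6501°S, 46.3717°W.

GG64ti

Offset from 180°W / 90°S: lon 133.6283°, lat 64.3499°.
Field: 133.6283/20 → 6 → G, 64.3499/10 → 6 → G; chars GG.
Square: 13.6283/2 → 6, 4.3499/1 → 4; chars 64.
Subsquare: 1.6283/0.0833333 → 19 → t, 0.3499/0.0416667 → 8 → i; chars ti.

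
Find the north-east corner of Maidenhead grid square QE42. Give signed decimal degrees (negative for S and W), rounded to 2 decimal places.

-47.00, 150.00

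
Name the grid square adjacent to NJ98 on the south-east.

Longitude square 9; +1 → 10, wraps to 0, carry into field.
Longitude field N = 13; +1 → 14 = O.
Latitude square 8; −1 → 7.

OJ07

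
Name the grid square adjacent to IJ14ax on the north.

IJ15aa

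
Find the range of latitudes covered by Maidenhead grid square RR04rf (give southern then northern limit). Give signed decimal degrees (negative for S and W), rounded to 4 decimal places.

84.2083, 84.2500

Field R=17, R=17: +17·20° lon, +17·10° lat → SW at lon 160°, lat 80°.
Square 0, 4: +0·2° lon, +4·1° lat → SW at lon 160°, lat 84°.
Subsquare r=17, f=5: +17·0.0833333° lon, +5·0.0416667° lat → SW at lon 161.417°, lat 84.2083°.
Cell spans 0.0833333° lon × 0.0416667° lat.
south 84.2083, north 84.2500.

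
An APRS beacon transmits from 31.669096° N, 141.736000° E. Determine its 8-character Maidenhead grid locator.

Offset from 180°W / 90°S: lon 321.73600°, lat 121.66910°.
Field: 321.73600/20 → 16 → Q, 121.66910/10 → 12 → M; chars QM.
Square: 1.73600/2 → 0, 1.66910/1 → 1; chars 01.
Subsquare: 1.73600/0.0833333 → 20 → u, 0.66910/0.0416667 → 16 → q; chars uq.
Extended square: 0.06933/0.00833333 → 8, 0.00243/0.00416667 → 0; chars 80.

QM01uq80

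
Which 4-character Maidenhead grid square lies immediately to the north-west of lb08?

KB99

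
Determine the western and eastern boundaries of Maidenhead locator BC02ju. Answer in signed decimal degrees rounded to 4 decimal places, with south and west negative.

-159.2500, -159.1667

Field B=1, C=2: +1·20° lon, +2·10° lat → SW at lon -160°, lat -70°.
Square 0, 2: +0·2° lon, +2·1° lat → SW at lon -160°, lat -68°.
Subsquare j=9, u=20: +9·0.0833333° lon, +20·0.0416667° lat → SW at lon -159.25°, lat -67.1667°.
Cell spans 0.0833333° lon × 0.0416667° lat.
west -159.2500, east -159.1667.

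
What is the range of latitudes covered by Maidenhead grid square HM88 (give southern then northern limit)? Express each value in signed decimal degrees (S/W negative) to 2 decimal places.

Field H=7, M=12: +7·20° lon, +12·10° lat → SW at lon -40°, lat 30°.
Square 8, 8: +8·2° lon, +8·1° lat → SW at lon -24°, lat 38°.
Cell spans 2° lon × 1° lat.
south 38.00, north 39.00.

38.00, 39.00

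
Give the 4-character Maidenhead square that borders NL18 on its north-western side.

NL09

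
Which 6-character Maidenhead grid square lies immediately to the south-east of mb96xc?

Longitude subsquare x = 23; +1 → 24, wraps to 0 = a, carry into square.
Longitude square 9; +1 → 10, wraps to 0, carry into field.
Longitude field M = 12; +1 → 13 = N.
Latitude subsquare c = 2; −1 → 1 = b.

NB06ab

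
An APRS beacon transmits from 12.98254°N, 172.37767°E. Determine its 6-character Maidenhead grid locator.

RK62ex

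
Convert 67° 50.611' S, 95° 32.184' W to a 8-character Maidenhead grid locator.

EC22fd57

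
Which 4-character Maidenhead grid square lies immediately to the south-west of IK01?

HK90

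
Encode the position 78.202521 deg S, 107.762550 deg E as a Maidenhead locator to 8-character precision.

Add 180° to longitude and 90° to latitude: 287.76255, 11.79748.
Field: 287.76255/20 → 14 → O, 11.79748/10 → 1 → B; chars OB.
Square: 7.76255/2 → 3, 1.79748/1 → 1; chars 31.
Subsquare: 1.76255/0.0833333 → 21 → v, 0.79748/0.0416667 → 19 → t; chars vt.
Extended square: 0.01255/0.00833333 → 1, 0.00581/0.00416667 → 1; chars 11.

OB31vt11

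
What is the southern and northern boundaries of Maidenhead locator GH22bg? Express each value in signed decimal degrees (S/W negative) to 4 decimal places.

Field G=6, H=7: +6·20° lon, +7·10° lat → SW at lon -60°, lat -20°.
Square 2, 2: +2·2° lon, +2·1° lat → SW at lon -56°, lat -18°.
Subsquare b=1, g=6: +1·0.0833333° lon, +6·0.0416667° lat → SW at lon -55.9167°, lat -17.75°.
Cell spans 0.0833333° lon × 0.0416667° lat.
south -17.7500, north -17.7083.

-17.7500, -17.7083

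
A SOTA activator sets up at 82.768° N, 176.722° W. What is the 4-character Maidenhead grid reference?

Add 180° to longitude and 90° to latitude: 3.28, 172.77.
Field: 3.28/20 → 0 → A, 172.77/10 → 17 → R; chars AR.
Square: 3.28/2 → 1, 2.77/1 → 2; chars 12.

AR12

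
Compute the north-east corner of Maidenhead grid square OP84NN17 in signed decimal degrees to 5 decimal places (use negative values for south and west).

Field O=14, P=15: +14·20° lon, +15·10° lat → SW at lon 100°, lat 60°.
Square 8, 4: +8·2° lon, +4·1° lat → SW at lon 116°, lat 64°.
Subsquare n=13, n=13: +13·0.0833333° lon, +13·0.0416667° lat → SW at lon 117.083°, lat 64.5417°.
Extended square 1, 7: +1·0.00833333° lon, +7·0.00416667° lat → SW at lon 117.092°, lat 64.5708°.
Cell spans 0.00833333° lon × 0.00416667° lat. NE corner is SW corner plus one full cell.
latitude 64.57500, longitude 117.10000.

64.57500, 117.10000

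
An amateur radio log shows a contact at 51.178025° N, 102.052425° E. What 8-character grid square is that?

Shift to the Maidenhead origin (180°W, 90°S): lon 282.05242, lat 141.17802.
Field: lon ⌊282.05242/20⌋ = 14 → O; lat ⌊141.17802/10⌋ = 14 → O.
Square: lon ⌊2.05242/2⌋ = 1; lat ⌊1.17802/1⌋ = 1.
Subsquare: lon ⌊0.05242/0.0833333⌋ = 0 → a; lat ⌊0.17802/0.0416667⌋ = 4 → e.
Extended square: lon ⌊0.05242/0.00833333⌋ = 6; lat ⌊0.01136/0.00416667⌋ = 2.

OO11ae62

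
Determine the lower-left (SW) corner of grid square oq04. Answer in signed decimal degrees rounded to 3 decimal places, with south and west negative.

74.000, 100.000

Field O=14, Q=16: +14·20° lon, +16·10° lat → SW at lon 100°, lat 70°.
Square 0, 4: +0·2° lon, +4·1° lat → SW at lon 100°, lat 74°.
latitude 74.000, longitude 100.000.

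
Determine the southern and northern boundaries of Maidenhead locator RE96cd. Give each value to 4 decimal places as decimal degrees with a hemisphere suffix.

Field R=17, E=4: +17·20° lon, +4·10° lat → SW at lon 160°, lat -50°.
Square 9, 6: +9·2° lon, +6·1° lat → SW at lon 178°, lat -44°.
Subsquare c=2, d=3: +2·0.0833333° lon, +3·0.0416667° lat → SW at lon 178.167°, lat -43.875°.
Cell spans 0.0833333° lon × 0.0416667° lat.
south 43.8750° S, north 43.8333° S.

43.8750° S, 43.8333° S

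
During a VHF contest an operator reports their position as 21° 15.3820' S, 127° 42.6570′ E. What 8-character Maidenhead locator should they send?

PG38ur58

Add 180° to longitude and 90° to latitude: 307.71095, 68.74363.
Field: lon ⌊307.71095/20⌋ = 15 → P; lat ⌊68.74363/10⌋ = 6 → G.
Square: lon ⌊7.71095/2⌋ = 3; lat ⌊8.74363/1⌋ = 8.
Subsquare: lon ⌊1.71095/0.0833333⌋ = 20 → u; lat ⌊0.74363/0.0416667⌋ = 17 → r.
Extended square: lon ⌊0.04428/0.00833333⌋ = 5; lat ⌊0.03530/0.00416667⌋ = 8.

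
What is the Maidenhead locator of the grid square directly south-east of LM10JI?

LM10kh

Longitude subsquare j = 9; +1 → 10 = k.
Latitude subsquare i = 8; −1 → 7 = h.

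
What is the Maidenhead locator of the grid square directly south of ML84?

ML83

Latitude square 4; −1 → 3.
The longitude characters are unchanged.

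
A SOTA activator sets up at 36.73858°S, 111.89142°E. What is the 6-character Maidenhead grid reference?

Offset from 180°W / 90°S: lon 291.8914°, lat 53.2614°.
Field: lon ⌊291.8914/20⌋ = 14 → O; lat ⌊53.2614/10⌋ = 5 → F.
Square: lon ⌊11.8914/2⌋ = 5; lat ⌊3.2614/1⌋ = 3.
Subsquare: lon ⌊1.8914/0.0833333⌋ = 22 → w; lat ⌊0.2614/0.0416667⌋ = 6 → g.

OF53wg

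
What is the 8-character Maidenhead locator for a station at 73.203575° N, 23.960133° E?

Add 180° to longitude and 90° to latitude: 203.96013, 163.20358.
Field: lon ⌊203.96013/20⌋ = 10 → K; lat ⌊163.20358/10⌋ = 16 → Q.
Square: lon ⌊3.96013/2⌋ = 1; lat ⌊3.20358/1⌋ = 3.
Subsquare: lon ⌊1.96013/0.0833333⌋ = 23 → x; lat ⌊0.20358/0.0416667⌋ = 4 → e.
Extended square: lon ⌊0.04347/0.00833333⌋ = 5; lat ⌊0.03691/0.00416667⌋ = 8.

KQ13xe58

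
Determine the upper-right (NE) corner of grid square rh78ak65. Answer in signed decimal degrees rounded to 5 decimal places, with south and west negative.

Field R=17, H=7: +17·20° lon, +7·10° lat → SW at lon 160°, lat -20°.
Square 7, 8: +7·2° lon, +8·1° lat → SW at lon 174°, lat -12°.
Subsquare a=0, k=10: +0·0.0833333° lon, +10·0.0416667° lat → SW at lon 174°, lat -11.5833°.
Extended square 6, 5: +6·0.00833333° lon, +5·0.00416667° lat → SW at lon 174.05°, lat -11.5625°.
Cell spans 0.00833333° lon × 0.00416667° lat. NE corner is SW corner plus one full cell.
latitude -11.55833, longitude 174.05833.

-11.55833, 174.05833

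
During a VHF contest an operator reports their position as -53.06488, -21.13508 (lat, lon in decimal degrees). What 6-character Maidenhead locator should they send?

Offset from 180°W / 90°S: lon 158.8649°, lat 36.9351°.
Field: 158.8649/20 → 7 → H, 36.9351/10 → 3 → D; chars HD.
Square: 18.8649/2 → 9, 6.9351/1 → 6; chars 96.
Subsquare: 0.8649/0.0833333 → 10 → k, 0.9351/0.0416667 → 22 → w; chars kw.

HD96kw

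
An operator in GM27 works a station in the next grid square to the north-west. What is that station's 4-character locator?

GM18

Longitude square 2; −1 → 1.
Latitude square 7; +1 → 8.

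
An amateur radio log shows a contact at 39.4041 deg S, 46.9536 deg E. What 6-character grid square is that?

LF30lo

Shift to the Maidenhead origin (180°W, 90°S): lon 226.9536, lat 50.5959.
Field (20°×10°, letters A–R): lon ⌊226.9536/20⌋ = 11 → L; lat ⌊50.5959/10⌋ = 5 → F.
Square (2°×1°, digits 0–9): lon ⌊6.9536/2⌋ = 3; lat ⌊0.5959/1⌋ = 0.
Subsquare (5′×2.5′, letters a–x): lon ⌊0.9536/0.0833333⌋ = 11 → l; lat ⌊0.5959/0.0416667⌋ = 14 → o.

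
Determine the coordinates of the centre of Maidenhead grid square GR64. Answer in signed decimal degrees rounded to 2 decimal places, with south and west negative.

84.50, -47.00

Field G=6, R=17: +6·20° lon, +17·10° lat → SW at lon -60°, lat 80°.
Square 6, 4: +6·2° lon, +4·1° lat → SW at lon -48°, lat 84°.
Cell spans 2° lon × 1° lat. Centre is SW corner plus half of each.
latitude 84.50, longitude -47.00.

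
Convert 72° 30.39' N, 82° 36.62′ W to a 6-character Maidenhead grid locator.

Offset from 180°W / 90°S: lon 97.3897°, lat 162.5065°.
Field: 97.3897/20 → 4 → E, 162.5065/10 → 16 → Q; chars EQ.
Square: 17.3897/2 → 8, 2.5065/1 → 2; chars 82.
Subsquare: 1.3897/0.0833333 → 16 → q, 0.5065/0.0416667 → 12 → m; chars qm.

EQ82qm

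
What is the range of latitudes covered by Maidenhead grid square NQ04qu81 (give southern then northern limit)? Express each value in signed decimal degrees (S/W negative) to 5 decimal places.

74.83750, 74.84167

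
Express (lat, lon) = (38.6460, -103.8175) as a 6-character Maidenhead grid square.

DM88cp

Shift to the Maidenhead origin (180°W, 90°S): lon 76.1825, lat 128.6460.
Field: 76.1825/20 → 3 → D, 128.6460/10 → 12 → M; chars DM.
Square: 16.1825/2 → 8, 8.6460/1 → 8; chars 88.
Subsquare: 0.1825/0.0833333 → 2 → c, 0.6460/0.0416667 → 15 → p; chars cp.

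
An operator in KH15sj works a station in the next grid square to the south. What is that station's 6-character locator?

KH15si

Latitude subsquare j = 9; −1 → 8 = i.
The longitude characters are unchanged.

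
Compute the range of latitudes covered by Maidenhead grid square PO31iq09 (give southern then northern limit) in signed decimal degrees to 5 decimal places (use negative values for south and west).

51.70417, 51.70833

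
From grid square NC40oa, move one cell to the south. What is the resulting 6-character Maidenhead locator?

NB49ox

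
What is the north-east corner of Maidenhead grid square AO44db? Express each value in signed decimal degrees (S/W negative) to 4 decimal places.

54.0833, -171.6667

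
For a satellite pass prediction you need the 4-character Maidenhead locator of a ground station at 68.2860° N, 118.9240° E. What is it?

OP98

Offset from 180°W / 90°S: lon 298.92°, lat 158.29°.
Field (20°×10°, letters A–R): lon ⌊298.92/20⌋ = 14 → O; lat ⌊158.29/10⌋ = 15 → P.
Square (2°×1°, digits 0–9): lon ⌊18.92/2⌋ = 9; lat ⌊8.29/1⌋ = 8.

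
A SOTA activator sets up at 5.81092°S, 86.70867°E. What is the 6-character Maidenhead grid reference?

NI34ie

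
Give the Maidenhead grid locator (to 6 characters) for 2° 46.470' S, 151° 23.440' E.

Add 180° to longitude and 90° to latitude: 331.3907, 87.2255.
Field: lon ⌊331.3907/20⌋ = 16 → Q; lat ⌊87.2255/10⌋ = 8 → I.
Square: lon ⌊11.3907/2⌋ = 5; lat ⌊7.2255/1⌋ = 7.
Subsquare: lon ⌊1.3907/0.0833333⌋ = 16 → q; lat ⌊0.2255/0.0416667⌋ = 5 → f.

QI57qf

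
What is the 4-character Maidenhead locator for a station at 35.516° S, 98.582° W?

EF04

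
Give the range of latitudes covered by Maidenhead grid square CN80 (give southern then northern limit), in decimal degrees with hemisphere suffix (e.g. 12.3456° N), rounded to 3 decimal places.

Field C=2, N=13: +2·20° lon, +13·10° lat → SW at lon -140°, lat 40°.
Square 8, 0: +8·2° lon, +0·1° lat → SW at lon -124°, lat 40°.
Cell spans 2° lon × 1° lat.
south 40.000° N, north 41.000° N.

40.000° N, 41.000° N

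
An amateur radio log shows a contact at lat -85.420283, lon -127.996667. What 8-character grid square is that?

CA64an09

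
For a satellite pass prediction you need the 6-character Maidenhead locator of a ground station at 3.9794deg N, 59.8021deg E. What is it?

LJ93vx

Shift to the Maidenhead origin (180°W, 90°S): lon 239.8021, lat 93.9794.
Field: 239.8021/20 → 11 → L, 93.9794/10 → 9 → J; chars LJ.
Square: 19.8021/2 → 9, 3.9794/1 → 3; chars 93.
Subsquare: 1.8021/0.0833333 → 21 → v, 0.9794/0.0416667 → 23 → x; chars vx.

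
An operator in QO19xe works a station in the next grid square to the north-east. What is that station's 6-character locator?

Longitude subsquare x = 23; +1 → 24, wraps to 0 = a, carry into square.
Longitude square 1; +1 → 2.
Latitude subsquare e = 4; +1 → 5 = f.

QO29af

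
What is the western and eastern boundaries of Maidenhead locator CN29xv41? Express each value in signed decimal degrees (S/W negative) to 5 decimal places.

-134.05000, -134.04167

Field C=2, N=13: +2·20° lon, +13·10° lat → SW at lon -140°, lat 40°.
Square 2, 9: +2·2° lon, +9·1° lat → SW at lon -136°, lat 49°.
Subsquare x=23, v=21: +23·0.0833333° lon, +21·0.0416667° lat → SW at lon -134.083°, lat 49.875°.
Extended square 4, 1: +4·0.00833333° lon, +1·0.00416667° lat → SW at lon -134.05°, lat 49.8792°.
Cell spans 0.00833333° lon × 0.00416667° lat.
west -134.05000, east -134.04167.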